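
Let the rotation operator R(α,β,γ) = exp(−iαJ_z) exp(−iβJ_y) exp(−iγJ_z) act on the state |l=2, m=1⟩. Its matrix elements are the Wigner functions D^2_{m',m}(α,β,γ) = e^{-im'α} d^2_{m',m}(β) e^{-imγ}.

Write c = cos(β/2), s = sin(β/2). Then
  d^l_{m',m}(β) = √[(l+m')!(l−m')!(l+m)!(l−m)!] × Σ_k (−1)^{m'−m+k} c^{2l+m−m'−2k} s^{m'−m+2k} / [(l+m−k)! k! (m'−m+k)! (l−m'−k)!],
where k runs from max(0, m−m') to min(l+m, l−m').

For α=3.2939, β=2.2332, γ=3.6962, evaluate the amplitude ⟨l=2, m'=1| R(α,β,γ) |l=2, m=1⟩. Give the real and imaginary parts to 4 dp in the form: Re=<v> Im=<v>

Split into d^2_{1,1}(β=2.2332) × two z-phases.
With c≡cos(β/2)=0.438740 and s≡sin(β/2)=0.898614, N=[6·1·6·1]^{1/2}=6.000000
k: max(0,(1)−(1))=0 … min(2+(1),2−(1))=1
  k=0: (−1)^0·6.0000/(6)·0.4387^4·0.8986^0 = +0.037054
  k=1: (−1)^1·6.0000/(2)·0.4387^2·0.8986^2 = -0.466318
d^2_{1,1}(2.2332) = +0.037054 -0.466318 = -0.429265
Phases: e^{-i·(1)·3.2939}=-0.988424+0.151719i, e^{-i·(1)·3.6962}=-0.850107+0.526610i ⇒ D=-0.326400+0.278804i

Re=-0.3264 Im=0.2788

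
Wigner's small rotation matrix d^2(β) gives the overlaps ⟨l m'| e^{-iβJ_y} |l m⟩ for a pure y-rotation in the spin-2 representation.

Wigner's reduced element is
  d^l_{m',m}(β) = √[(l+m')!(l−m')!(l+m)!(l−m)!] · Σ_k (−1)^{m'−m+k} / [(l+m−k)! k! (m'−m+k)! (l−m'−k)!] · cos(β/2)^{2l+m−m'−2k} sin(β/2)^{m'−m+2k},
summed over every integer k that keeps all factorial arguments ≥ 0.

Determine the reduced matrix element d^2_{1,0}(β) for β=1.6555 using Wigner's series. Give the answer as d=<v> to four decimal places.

d=0.1032

d^2_{1,0}(β=1.6555) via Wigner's sum:
c=cos(1.6555/2)=0.676534, s=sin(1.6555/2)=0.736411; N=√[6·1·2·2]=4.898979
k: max(0,(0)−(1))=0 … min(2+(0),2−(1))=1
  k=0: (−1)^1·4.8990/(2)·0.6765^3·0.7364^1 = -0.558555
  k=1: (−1)^2·4.8990/(2)·0.6765^1·0.7364^3 = +0.661799
d^2_{1,0}(1.6555) = -0.558555 +0.661799 = +0.103245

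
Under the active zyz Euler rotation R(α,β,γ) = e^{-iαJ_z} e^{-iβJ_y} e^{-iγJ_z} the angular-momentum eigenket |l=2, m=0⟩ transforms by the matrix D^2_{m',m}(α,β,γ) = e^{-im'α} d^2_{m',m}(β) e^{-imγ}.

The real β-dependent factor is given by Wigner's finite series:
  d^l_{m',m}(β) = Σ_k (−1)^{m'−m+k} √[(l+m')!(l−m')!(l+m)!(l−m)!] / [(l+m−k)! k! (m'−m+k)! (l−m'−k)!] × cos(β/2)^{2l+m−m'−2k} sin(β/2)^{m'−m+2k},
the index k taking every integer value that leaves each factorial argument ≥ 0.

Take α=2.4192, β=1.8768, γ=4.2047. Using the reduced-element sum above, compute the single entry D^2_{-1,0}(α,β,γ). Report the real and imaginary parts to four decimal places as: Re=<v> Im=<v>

Split into d^2_{-1,0}(β=1.8768) × two z-phases.
Half-angle: c=0.591079, s=0.806613. N=√(1·6·2·2)=4.898979
k∈{1,2} keeps every argument non-negative
  k=1: (−1)^0·4.8990/(2)·0.5911^3·0.8066^1 = +0.408017
  k=2: (−1)^1·4.8990/(2)·0.5911^1·0.8066^3 = -0.759832
d^2_{-1,0}(1.8768) = +0.408017 -0.759832 = -0.351815
D = (-0.750226+0.661182i)·(-0.351815)·(+1.000000+0.000000i) = +0.263941-0.232614i

Re=0.2639 Im=-0.2326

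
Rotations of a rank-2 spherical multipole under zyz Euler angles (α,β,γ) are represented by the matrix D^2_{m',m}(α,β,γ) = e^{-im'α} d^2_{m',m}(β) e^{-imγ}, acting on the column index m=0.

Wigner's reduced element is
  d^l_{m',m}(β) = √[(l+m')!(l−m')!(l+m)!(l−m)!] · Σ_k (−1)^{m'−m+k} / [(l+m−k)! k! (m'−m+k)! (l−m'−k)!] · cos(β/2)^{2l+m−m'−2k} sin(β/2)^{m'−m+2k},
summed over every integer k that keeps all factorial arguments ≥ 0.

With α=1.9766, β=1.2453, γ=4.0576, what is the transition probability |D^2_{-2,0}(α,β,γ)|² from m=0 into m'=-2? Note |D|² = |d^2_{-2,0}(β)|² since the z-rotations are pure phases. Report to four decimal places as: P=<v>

Split into d^2_{-2,0}(β=1.2453) × two z-phases.
Half-angle: c=0.812336, s=0.583190. N=√(1·24·2·2)=9.797959
The bounds max(0,m−m')=2 and min(l+m,l−m')=2 give 1 term
  k=2: (−1)^0·9.7980/(4)·0.8123^2·0.5832^2 = +0.549752
d^2_{-2,0}(1.2453) = +0.549752
|D^2_{-2,0}|² = |d^2_{-2,0}(β)|² = (+0.549752)² = 0.302227 (the z-rotation phases have unit modulus)

P=0.3022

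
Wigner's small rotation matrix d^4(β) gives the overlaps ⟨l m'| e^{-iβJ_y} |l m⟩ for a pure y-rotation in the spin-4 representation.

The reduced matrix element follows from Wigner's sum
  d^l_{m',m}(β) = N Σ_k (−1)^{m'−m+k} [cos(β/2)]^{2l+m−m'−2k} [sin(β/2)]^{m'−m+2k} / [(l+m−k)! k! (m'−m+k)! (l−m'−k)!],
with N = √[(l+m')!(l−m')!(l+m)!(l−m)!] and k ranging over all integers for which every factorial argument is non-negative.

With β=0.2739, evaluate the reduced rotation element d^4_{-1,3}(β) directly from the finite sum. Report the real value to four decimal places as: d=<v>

d=0.0044

d^4_{-1,3}(β=0.2739) via Wigner's sum:
Half-angle: c=0.990637, s=0.136522. N=√(6·120·5040·1)=1904.940944
k: max(0,(3)−(-1))=4 … min(4+(3),4−(-1))=5
  k=4: (−1)^0·1904.9409/(144)·0.9906^4·0.1365^4 = +0.004426
  k=5: (−1)^1·1904.9409/(240)·0.9906^2·0.1365^6 = -0.000050
d^4_{-1,3}(0.2739) = +0.004426 -0.000050 = +0.004375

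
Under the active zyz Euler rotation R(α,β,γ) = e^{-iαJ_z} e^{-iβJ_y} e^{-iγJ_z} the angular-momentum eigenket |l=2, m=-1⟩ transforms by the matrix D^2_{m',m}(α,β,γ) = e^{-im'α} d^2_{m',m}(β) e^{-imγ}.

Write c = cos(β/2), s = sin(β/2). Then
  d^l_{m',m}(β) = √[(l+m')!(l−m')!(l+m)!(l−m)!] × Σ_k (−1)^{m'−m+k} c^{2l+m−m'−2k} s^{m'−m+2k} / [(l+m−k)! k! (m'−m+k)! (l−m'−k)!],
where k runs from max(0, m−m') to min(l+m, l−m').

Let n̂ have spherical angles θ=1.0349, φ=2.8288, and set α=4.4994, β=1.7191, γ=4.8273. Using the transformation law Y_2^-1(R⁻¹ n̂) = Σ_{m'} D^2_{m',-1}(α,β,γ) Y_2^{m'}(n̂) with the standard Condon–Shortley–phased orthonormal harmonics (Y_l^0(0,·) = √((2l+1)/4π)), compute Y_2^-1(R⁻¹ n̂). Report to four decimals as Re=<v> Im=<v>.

Re=-0.0982 Im=-0.0727

Need the full column D^2_{m',-1} for m'=−2..2 at α=4.4994, β=1.7191, γ=4.8273.
cos(β/2)=0.652778, sin(β/2)=0.757549
d^2_{-2,-1}: single k=1 term ⇒ +0.421442;  D = +0.128993+0.401216i
d^2_{-1,-1}: k∈[0..1] ⇒ +0.181578 -0.733625 = -0.552047;  D = +0.549394-0.054057i
d^2_{0,-1}: k∈[0..1] ⇒ -0.516159 +0.695142 = +0.178983;  D = +0.020522-0.177802i
d^2_{1,-1}: k∈[0..1] ⇒ +0.733625 -0.329339 = +0.404286;  D = +0.382746+0.130203i
d^2_{2,-1}: single k=0 term ⇒ -0.567581;  D = +0.292246-0.486559i
Y_2^{m'}(θ=1.0349,φ=2.8288) and Σ D·Y over m':
  (+0.1290+0.4012i)·(+0.2315+0.1672i)  (+0.5494-0.0541i)·(-0.3227-0.1044i)  (+0.0205-0.1778i)·(-0.0687+0.0000i)  (+0.3827+0.1302i)·(+0.3227-0.1044i)  (+0.2922-0.4866i)·(+0.2315-0.1672i)
Y_2^-1(R⁻¹ n̂) = -0.098184-0.072663i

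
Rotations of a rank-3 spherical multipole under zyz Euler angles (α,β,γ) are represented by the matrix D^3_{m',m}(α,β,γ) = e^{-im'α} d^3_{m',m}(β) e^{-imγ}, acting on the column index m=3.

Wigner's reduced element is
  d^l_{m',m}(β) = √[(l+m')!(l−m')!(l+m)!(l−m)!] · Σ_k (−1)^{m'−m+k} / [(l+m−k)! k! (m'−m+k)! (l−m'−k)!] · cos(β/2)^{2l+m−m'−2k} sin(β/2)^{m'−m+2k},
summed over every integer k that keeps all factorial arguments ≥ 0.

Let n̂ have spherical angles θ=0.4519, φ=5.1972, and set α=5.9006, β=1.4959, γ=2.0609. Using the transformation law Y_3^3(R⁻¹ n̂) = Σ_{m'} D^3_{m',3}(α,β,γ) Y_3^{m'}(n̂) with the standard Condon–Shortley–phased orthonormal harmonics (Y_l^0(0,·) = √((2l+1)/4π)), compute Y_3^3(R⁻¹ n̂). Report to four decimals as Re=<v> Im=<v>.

Need the full column D^3_{m',3} for m'=−3..3 at α=5.9006, β=1.4959, γ=2.0609.
cos(β/2)=0.733085, sin(β/2)=0.680137
d^3_{-3,3}: single k=6 term ⇒ +0.098987;  D = +0.049487-0.085729i
d^3_{-2,3}: single k=5 term ⇒ +0.261344;  D = +0.205707-0.161200i
d^3_{-1,3}: single k=4 term ⇒ +0.445390;  D = +0.427785-0.123985i
d^3_{0,3}: single k=3 term ⇒ +0.554329;  D = +0.551532+0.055608i
d^3_{1,3}: single k=2 term ⇒ +0.517435;  D = +0.458226+0.240349i
d^3_{2,3}: single k=1 term ⇒ +0.352730;  D = +0.228619+0.268612i
d^3_{3,3}: single k=0 term ⇒ +0.155212;  D = +0.049201+0.147207i
Y_3^{m'}(θ=0.4519,φ=5.1972) and Σ D·Y over m':
  (+0.0495-0.0857i)·(-0.0345-0.0040i)  (+0.2057-0.1612i)·(-0.0992+0.1446i)  (+0.4278-0.1240i)·(+0.2004+0.3804i)  (+0.5515+0.0556i)·(+0.3514+0.0000i)  (+0.4582+0.2403i)·(-0.2004+0.3804i)  (+0.2286+0.2686i)·(-0.0992-0.1446i)  (+0.0492+0.1472i)·(+0.0345-0.0040i)
Y_3^3(R⁻¹ n̂) = +0.162729+0.277251i

Re=0.1627 Im=0.2773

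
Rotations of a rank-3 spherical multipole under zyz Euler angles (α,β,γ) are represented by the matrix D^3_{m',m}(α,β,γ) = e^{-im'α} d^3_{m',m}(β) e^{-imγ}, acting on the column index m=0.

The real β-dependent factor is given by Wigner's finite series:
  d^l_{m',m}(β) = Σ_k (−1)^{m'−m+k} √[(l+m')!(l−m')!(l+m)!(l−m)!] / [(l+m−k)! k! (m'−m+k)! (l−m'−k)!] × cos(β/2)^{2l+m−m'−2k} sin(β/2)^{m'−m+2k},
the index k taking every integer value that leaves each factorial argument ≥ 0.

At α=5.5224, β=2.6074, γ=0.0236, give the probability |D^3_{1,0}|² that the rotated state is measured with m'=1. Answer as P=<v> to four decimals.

P=0.3553

First d^3_{1,0}(β=2.6074), then the phase factors e^{-i(1)α} and e^{-i(0)γ}:
c=cos(2.6074/2)=0.263932, s=sin(2.6074/2)=0.964541; N=√[24·2·6·6]=41.569219
The bounds max(0,m−m')=0 and min(l+m,l−m')=2 give 3 terms
  k=0: (−1)^1·41.5692/(12)·0.2639^5·0.9645^1 = -0.004279
  k=1: (−1)^2·41.5692/(4)·0.2639^3·0.9645^3 = +0.171455
  k=2: (−1)^3·41.5692/(12)·0.2639^1·0.9645^5 = -0.763285
d^3_{1,0}(2.6074) = -0.004279 +0.171455 -0.763285 = -0.596109
|D^3_{1,0}|² = |d^3_{1,0}(β)|² = (-0.596109)² = 0.355346 (the z-rotation phases have unit modulus)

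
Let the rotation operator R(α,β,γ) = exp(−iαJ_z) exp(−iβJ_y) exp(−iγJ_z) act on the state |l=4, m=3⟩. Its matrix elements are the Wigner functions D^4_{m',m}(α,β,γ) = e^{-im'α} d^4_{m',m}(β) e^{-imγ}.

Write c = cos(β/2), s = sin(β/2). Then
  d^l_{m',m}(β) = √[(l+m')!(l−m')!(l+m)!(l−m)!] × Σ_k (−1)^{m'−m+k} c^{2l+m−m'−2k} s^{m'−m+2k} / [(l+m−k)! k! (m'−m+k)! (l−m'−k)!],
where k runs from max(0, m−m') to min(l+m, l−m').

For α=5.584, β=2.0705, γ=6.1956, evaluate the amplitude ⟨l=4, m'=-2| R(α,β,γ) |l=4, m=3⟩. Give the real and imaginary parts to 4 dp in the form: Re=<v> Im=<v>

First d^4_{-2,3}(β=2.0705), then the phase factors e^{-i(-2)α} and e^{-i(3)γ}:
Half-angle: c=0.510311, s=0.859990. N=√(2·720·5040·1)=2693.993318
k: max(0,(3)−(-2))=5 … min(4+(3),4−(-2))=6
  k=5: (−1)^0·2693.9933/(240)·0.5103^3·0.8600^5 = +0.701709
  k=6: (−1)^1·2693.9933/(720)·0.5103^1·0.8600^7 = -0.664282
d^4_{-2,3}(2.0705) = +0.701709 -0.664282 = +0.037427
Phases: e^{-i·(-2)·5.584}=+0.171573-0.985171i, e^{-i·(3)·6.1956}=+0.965678+0.259743i ⇒ D=+0.015778-0.033938i

Re=0.0158 Im=-0.0339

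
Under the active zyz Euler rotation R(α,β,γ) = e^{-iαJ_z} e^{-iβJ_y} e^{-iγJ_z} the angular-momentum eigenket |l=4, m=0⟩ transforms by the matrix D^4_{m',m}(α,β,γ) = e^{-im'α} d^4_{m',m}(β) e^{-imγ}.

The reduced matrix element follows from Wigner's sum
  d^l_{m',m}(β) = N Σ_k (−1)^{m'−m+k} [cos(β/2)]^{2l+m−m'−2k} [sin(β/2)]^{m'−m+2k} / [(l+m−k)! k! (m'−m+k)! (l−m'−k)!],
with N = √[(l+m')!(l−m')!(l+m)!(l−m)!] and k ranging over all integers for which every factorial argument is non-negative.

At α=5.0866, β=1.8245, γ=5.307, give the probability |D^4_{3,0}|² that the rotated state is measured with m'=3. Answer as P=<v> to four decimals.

P=0.1134

D^4_{3,0}(5.0866,1.8245,5.307) = e^{-i·3·5.0866}·d^4_{3,0}(1.8245)·e^{-i·0·5.307}. Compute d first:
c=cos(1.8245/2)=0.611968, s=sin(1.8245/2)=0.790883; N=√[5040·1·24·24]=1703.830978
k∈{0,1} keeps every argument non-negative
  k=0: (−1)^3·1703.8310/(144)·0.6120^5·0.7909^3 = -0.502392
  k=1: (−1)^4·1703.8310/(144)·0.6120^3·0.7909^5 = +0.839093
d^4_{3,0}(1.8245) = -0.502392 +0.839093 = +0.336700
|D^4_{3,0}|² = |d^4_{3,0}(β)|² = (+0.336700)² = 0.113367 (the z-rotation phases have unit modulus)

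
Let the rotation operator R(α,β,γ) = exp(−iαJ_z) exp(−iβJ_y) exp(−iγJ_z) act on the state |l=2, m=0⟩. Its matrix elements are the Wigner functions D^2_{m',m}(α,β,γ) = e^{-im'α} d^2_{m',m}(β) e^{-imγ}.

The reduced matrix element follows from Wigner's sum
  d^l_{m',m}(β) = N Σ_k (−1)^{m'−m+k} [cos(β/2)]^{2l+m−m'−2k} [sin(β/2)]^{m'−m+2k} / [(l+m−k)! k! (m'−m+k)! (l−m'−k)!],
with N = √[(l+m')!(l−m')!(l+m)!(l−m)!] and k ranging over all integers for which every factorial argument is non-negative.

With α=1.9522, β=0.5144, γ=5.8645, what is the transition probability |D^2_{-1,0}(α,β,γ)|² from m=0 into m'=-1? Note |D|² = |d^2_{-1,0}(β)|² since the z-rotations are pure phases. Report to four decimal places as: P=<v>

P=0.2752

D^2_{-1,0}(1.9522,0.5144,5.8645) = e^{-i·-1·1.9522}·d^2_{-1,0}(0.5144)·e^{-i·0·5.8645}. Compute d first:
With c≡cos(β/2)=0.967106 and s≡sin(β/2)=0.254374, N=[1·6·2·2]^{1/2}=4.898979
k∈{1,2} keeps every argument non-negative
  k=1: (−1)^0·4.8990/(2)·0.9671^3·0.2544^1 = +0.563599
  k=2: (−1)^1·4.8990/(2)·0.9671^1·0.2544^3 = -0.038991
d^2_{-1,0}(0.5144) = +0.563599 -0.038991 = +0.524608
|D^2_{-1,0}|² = |d^2_{-1,0}(β)|² = (+0.524608)² = 0.275213 (the z-rotation phases have unit modulus)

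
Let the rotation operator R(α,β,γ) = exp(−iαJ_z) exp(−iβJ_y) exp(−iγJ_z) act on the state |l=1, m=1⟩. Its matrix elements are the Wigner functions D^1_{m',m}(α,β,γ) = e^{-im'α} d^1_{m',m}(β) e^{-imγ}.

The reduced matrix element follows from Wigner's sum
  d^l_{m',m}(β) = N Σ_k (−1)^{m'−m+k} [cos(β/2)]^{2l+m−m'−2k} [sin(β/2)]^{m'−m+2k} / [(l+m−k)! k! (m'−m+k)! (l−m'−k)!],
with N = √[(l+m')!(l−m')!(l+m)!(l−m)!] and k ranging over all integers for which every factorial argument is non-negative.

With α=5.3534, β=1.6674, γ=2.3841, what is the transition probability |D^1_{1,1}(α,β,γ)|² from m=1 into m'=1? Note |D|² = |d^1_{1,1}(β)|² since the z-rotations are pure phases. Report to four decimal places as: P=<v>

P=0.2041

D^1_{1,1}(5.3534,1.6674,2.3841) = e^{-i·1·5.3534}·d^1_{1,1}(1.6674)·e^{-i·1·2.3841}. Compute d first:
c=cos(1.6674/2)=0.672141, s=sin(1.6674/2)=0.740423; N=√[2·1·2·1]=2.000000
The bounds max(0,m−m')=0 and min(l+m,l−m')=0 give 1 term
  k=0: (−1)^0·2.0000/(2)·0.6721^2·0.7404^0 = +0.451773
d^1_{1,1}(1.6674) = +0.451773
|D^1_{1,1}|² = |d^1_{1,1}(β)|² = (+0.451773)² = 0.204099 (the z-rotation phases have unit modulus)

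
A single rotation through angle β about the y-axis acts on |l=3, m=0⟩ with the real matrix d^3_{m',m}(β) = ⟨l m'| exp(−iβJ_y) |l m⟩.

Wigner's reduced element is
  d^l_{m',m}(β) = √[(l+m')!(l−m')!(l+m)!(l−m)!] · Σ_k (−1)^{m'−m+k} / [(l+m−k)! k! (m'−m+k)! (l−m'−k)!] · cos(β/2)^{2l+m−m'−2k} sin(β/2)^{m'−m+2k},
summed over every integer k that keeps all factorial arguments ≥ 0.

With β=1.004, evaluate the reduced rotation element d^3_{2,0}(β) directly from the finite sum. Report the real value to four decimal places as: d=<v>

d^3_{2,0}(β=1.004) via Wigner's sum:
Half-angle: c=0.876622, s=0.481180. N=√(120·1·6·6)=65.726707
Admissible k: 0..1 (factorial args all ≥0)
  k=0: (−1)^2·65.7267/(12)·0.8766^4·0.4812^2 = +0.748901
  k=1: (−1)^3·65.7267/(12)·0.8766^2·0.4812^4 = -0.225639
d^3_{2,0}(1.004) = +0.748901 -0.225639 = +0.523262

d=0.5233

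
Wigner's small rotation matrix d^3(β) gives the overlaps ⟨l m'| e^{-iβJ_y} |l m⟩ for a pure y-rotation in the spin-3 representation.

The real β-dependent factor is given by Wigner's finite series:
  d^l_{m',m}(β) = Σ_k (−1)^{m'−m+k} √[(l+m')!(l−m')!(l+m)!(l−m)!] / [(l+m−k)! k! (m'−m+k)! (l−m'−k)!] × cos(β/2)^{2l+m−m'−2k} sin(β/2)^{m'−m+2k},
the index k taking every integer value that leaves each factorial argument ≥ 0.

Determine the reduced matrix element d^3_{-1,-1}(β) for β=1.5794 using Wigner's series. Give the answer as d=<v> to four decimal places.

d=-0.1131

d^3_{-1,-1}(β=1.5794) via Wigner's sum:
c=cos(1.5794/2)=0.704058, s=sin(1.5794/2)=0.710142; N=√[2·24·2·24]=48.000000
k: max(0,(-1)−(-1))=0 … min(3+(-1),3−(-1))=2
  k=0: (−1)^0·48.0000/(48)·0.7041^6·0.7101^0 = +0.121801
  k=1: (−1)^1·48.0000/(6)·0.7041^4·0.7101^2 = -0.991323
  k=2: (−1)^2·48.0000/(8)·0.7041^2·0.7101^4 = +0.756397
d^3_{-1,-1}(1.5794) = +0.121801 -0.991323 +0.756397 = -0.113125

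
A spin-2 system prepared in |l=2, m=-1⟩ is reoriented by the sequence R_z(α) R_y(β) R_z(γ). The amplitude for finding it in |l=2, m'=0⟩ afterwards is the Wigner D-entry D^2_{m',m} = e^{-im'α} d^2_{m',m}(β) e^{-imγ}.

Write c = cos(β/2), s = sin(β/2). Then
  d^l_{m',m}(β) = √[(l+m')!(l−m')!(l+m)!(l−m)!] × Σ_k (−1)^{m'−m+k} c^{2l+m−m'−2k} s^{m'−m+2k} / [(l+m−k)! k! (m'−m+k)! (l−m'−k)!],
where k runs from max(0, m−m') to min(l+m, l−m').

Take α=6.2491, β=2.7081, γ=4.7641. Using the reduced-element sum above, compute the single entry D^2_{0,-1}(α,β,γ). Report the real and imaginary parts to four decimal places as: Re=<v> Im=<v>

Re=0.0241 Im=-0.4662

Split into d^2_{0,-1}(β=2.7081) × two z-phases.
With c≡cos(β/2)=0.215053 and s≡sin(β/2)=0.976602, N=[2·2·1·6]^{1/2}=4.898979
Admissible k: 0..1 (factorial args all ≥0)
  k=0: (−1)^1·4.8990/(2)·0.2151^3·0.9766^1 = -0.023792
  k=1: (−1)^2·4.8990/(2)·0.2151^1·0.9766^3 = +0.490653
d^2_{0,-1}(2.7081) = -0.023792 +0.490653 = +0.466861
Attach z-rotation phases: D = e^{-i(0)(6.2491)}·(+0.466861)·e^{-i(-1)(4.7641)} = +0.024131-0.466237i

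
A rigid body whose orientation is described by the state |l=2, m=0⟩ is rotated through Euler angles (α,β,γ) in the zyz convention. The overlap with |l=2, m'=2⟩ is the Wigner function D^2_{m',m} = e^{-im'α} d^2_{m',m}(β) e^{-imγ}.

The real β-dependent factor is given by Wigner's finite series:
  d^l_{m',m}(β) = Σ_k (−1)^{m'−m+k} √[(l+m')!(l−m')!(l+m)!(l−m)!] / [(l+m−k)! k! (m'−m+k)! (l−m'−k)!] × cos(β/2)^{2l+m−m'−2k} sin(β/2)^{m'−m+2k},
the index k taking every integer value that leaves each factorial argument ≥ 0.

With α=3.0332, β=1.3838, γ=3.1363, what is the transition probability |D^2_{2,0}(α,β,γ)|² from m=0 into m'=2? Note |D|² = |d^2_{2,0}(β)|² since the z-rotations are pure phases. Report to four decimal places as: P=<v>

P=0.3495

First d^2_{2,0}(β=1.3838), then the phase factors e^{-i(2)α} and e^{-i(0)γ}:
c=cos(1.3838/2)=0.770035, s=sin(1.3838/2)=0.638001; N=√[24·1·2·2]=9.797959
k∈{0} keeps every argument non-negative
  k=0: (−1)^2·9.7980/(4)·0.7700^2·0.6380^2 = +0.591208
d^2_{2,0}(1.3838) = +0.591208
|D^2_{2,0}|² = |d^2_{2,0}(β)|² = (+0.591208)² = 0.349526 (the z-rotation phases have unit modulus)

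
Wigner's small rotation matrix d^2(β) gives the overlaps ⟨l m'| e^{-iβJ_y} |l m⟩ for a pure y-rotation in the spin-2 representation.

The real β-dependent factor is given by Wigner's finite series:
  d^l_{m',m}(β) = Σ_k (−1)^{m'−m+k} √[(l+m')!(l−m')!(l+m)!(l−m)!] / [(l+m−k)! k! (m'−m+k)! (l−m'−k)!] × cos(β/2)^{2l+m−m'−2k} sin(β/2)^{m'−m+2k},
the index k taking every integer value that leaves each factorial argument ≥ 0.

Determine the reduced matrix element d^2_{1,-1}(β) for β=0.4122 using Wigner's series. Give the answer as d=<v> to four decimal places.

d=0.1186

d^2_{1,-1}(β=0.4122) via Wigner's sum:
Half-angle: c=0.978836, s=0.204644. N=√(6·1·1·6)=6.000000
k∈{0,1} keeps every argument non-negative
  k=0: (−1)^2·6.0000/(2)·0.9788^2·0.2046^2 = +0.120376
  k=1: (−1)^3·6.0000/(6)·0.9788^0·0.2046^4 = -0.001754
d^2_{1,-1}(0.4122) = +0.120376 -0.001754 = +0.118622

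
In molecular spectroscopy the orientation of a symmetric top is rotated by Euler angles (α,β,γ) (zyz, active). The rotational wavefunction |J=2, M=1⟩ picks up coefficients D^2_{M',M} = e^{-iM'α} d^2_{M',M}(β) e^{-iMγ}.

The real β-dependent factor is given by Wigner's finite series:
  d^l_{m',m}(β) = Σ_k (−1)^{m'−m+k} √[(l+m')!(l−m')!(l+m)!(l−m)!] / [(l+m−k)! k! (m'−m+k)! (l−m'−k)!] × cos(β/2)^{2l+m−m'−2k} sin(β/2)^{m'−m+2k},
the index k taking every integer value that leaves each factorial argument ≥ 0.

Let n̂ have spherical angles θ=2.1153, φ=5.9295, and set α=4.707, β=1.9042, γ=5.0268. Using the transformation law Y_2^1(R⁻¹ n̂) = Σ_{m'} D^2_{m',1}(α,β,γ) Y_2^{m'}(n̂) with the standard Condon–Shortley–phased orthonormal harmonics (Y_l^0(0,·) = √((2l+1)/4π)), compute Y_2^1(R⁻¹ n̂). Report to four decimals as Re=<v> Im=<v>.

Need the full column D^2_{m',1} for m'=−2..2 at α=4.707, β=1.9042, γ=5.0268.
cos(β/2)=0.579974, sin(β/2)=0.814635
d^2_{-2,1}: single k=3 term ⇒ +0.627087;  D = -0.200347-0.594222i
d^2_{-1,1}: k∈[2..3] ⇒ +0.669675 -0.440406 = +0.229270;  D = +0.217645-0.072077i
d^2_{0,1}: k∈[1..2] ⇒ +0.389281 -0.768022 = -0.378740;  D = -0.117128-0.360174i
d^2_{1,1}: k∈[0..1] ⇒ +0.113144 -0.669675 = -0.556531;  D = +0.530169-0.169256i
d^2_{2,1}: single k=0 term ⇒ -0.317847;  D = +0.095033+0.303307i
Y_2^{m'}(θ=2.1153,φ=5.9295) and Σ D·Y over m':
  (-0.2003-0.5942i)·(+0.2148+0.1837i)  (+0.2176-0.0721i)·(-0.3211-0.1186i)  (-0.1171-0.3602i)·(-0.0615+0.0000i)  (+0.5302-0.1693i)·(+0.3211-0.1186i)  (+0.0950+0.3033i)·(+0.2148-0.1837i)
Y_2^1(R⁻¹ n̂) = +0.221169-0.214454i

Re=0.2212 Im=-0.2145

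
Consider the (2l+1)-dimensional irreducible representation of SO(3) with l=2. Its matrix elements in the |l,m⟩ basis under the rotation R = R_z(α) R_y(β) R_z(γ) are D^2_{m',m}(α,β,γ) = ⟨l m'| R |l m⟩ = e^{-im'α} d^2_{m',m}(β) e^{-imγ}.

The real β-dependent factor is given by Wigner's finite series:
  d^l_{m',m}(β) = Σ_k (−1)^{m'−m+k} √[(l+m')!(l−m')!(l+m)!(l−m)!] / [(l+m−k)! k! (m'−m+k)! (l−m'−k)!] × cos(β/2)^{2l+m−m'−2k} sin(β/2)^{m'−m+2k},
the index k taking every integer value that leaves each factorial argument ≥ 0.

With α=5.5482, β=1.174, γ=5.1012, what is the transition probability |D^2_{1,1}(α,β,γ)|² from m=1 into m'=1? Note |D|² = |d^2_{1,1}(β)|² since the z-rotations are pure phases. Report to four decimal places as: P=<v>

First d^2_{1,1}(β=1.174), then the phase factors e^{-i(1)α} and e^{-i(1)γ}:
With c≡cos(β/2)=0.832606 and s≡sin(β/2)=0.553866, N=[6·1·6·1]^{1/2}=6.000000
Admissible k: 0..1 (factorial args all ≥0)
  k=0: (−1)^0·6.0000/(6)·0.8326^4·0.5539^0 = +0.480572
  k=1: (−1)^1·6.0000/(2)·0.8326^2·0.5539^2 = -0.637983
d^2_{1,1}(1.174) = +0.480572 -0.637983 = -0.157412
|D^2_{1,1}|² = |d^2_{1,1}(β)|² = (-0.157412)² = 0.024778 (the z-rotation phases have unit modulus)

P=0.0248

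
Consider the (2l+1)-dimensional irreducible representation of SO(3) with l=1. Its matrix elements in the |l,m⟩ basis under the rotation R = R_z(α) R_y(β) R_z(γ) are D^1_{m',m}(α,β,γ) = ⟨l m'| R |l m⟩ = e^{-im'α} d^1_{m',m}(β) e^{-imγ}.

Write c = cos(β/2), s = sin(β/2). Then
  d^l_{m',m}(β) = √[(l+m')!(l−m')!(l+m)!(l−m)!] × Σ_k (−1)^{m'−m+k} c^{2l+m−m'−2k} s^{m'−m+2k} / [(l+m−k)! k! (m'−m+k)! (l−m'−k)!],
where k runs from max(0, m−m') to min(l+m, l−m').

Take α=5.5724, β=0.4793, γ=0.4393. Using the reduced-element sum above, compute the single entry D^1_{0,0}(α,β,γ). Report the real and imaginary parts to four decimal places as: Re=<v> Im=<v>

Re=0.8873 Im=0.0000

First d^1_{0,0}(β=0.4793), then the phase factors e^{-i(0)α} and e^{-i(0)γ}:
Half-angle: c=0.971421, s=0.237363. N=√(1·1·1·1)=1.000000
k∈{0,1} keeps every argument non-negative
  k=0: (−1)^0·1.0000/(1)·0.9714^2·0.2374^0 = +0.943659
  k=1: (−1)^1·1.0000/(1)·0.9714^0·0.2374^2 = -0.056341
d^1_{0,0}(0.4793) = +0.943659 -0.056341 = +0.887318
Phases: e^{-i·(0)·5.5724}=+1.000000+0.000000i, e^{-i·(0)·0.4393}=+1.000000+0.000000i ⇒ D=+0.887318+0.000000i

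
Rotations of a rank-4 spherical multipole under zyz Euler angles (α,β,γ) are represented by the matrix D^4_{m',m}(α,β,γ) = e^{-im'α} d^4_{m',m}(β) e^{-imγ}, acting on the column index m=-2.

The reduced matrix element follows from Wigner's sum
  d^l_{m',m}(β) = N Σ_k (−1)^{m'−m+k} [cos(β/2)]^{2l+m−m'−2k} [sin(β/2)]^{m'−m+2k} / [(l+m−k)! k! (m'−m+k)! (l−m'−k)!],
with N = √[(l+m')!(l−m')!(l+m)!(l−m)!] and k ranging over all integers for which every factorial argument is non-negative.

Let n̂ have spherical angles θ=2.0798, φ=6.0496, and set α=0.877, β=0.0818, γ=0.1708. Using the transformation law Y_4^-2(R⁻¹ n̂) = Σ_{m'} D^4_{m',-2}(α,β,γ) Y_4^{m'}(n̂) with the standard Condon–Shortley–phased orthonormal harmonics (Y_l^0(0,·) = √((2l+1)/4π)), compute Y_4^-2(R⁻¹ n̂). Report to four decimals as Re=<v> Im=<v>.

Need the full column D^4_{m',-2} for m'=−4..4 at α=0.877, β=0.0818, γ=0.1708.
cos(β/2)=0.999164, sin(β/2)=0.040889
d^4_{-4,-2}: single k=2 term ⇒ +0.008802;  D = -0.006687-0.005724i
d^4_{-3,-2}: k∈[1..2] ⇒ +0.152098 -0.000764 = +0.151334;  D = -0.149178+0.025453i
d^4_{-2,-2}: k∈[0..2] ⇒ +0.993329 -0.019962 +0.000042 = +0.973409;  D = -0.487720+0.842410i
d^4_{-1,-2}: k∈[0..2] ⇒ -0.172463 +0.001444 -0.000002 = -0.171020;  D = -0.058995-0.160522i
d^4_{0,-2}: k∈[0..2] ⇒ +0.015781 -0.000070 +0.000000 = +0.015711;  D = +0.014803+0.005263i
d^4_{1,-2}: k∈[0..2] ⇒ -0.000963 +0.000002 -0.000000 = -0.000960;  D = -0.000826+0.000490i
d^4_{2,-2}: k∈[0..2] ⇒ +0.000042 -0.000000 +0.000000 = +0.000042;  D = +0.000007-0.000041i
d^4_{3,-2}: k∈[0..1] ⇒ -0.000001 +0.000000 = -0.000001;  D = +0.000001+0.000001i
d^4_{4,-2}: single k=0 term ⇒ +0.000000;  D = -0.000000+0.000000i
Y_4^{m'}(θ=2.0798,φ=6.0496) and Σ D·Y over m':
  (-0.0067-0.0057i)·(+0.1529+0.2069i)  (-0.1492+0.0255i)·(-0.3104-0.2619i)  (-0.4877+0.8424i)·(+0.1508+0.0761i)  (-0.0590-0.1605i)·(+0.2620+0.0623i)  (+0.0148+0.0053i)·(-0.2275+0.0000i)  (-0.0008+0.0005i)·(-0.2620+0.0623i)  (+0.0000-0.0000i)·(+0.1508-0.0761i)  (+0.0000+0.0000i)·(+0.3104-0.2619i)  (-0.0000+0.0000i)·(+0.1529-0.2069i)
Y_4^-2(R⁻¹ n̂) = -0.093153+0.071748i

Re=-0.0932 Im=0.0717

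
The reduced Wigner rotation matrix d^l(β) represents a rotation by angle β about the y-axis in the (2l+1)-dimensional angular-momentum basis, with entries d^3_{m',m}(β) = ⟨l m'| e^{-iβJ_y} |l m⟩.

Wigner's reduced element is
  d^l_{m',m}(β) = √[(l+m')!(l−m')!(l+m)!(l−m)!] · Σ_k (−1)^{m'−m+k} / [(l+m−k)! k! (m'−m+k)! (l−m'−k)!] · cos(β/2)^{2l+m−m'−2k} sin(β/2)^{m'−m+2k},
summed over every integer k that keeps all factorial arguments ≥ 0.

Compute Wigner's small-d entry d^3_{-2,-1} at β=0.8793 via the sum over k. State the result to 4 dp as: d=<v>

d=0.4553

d^3_{-2,-1}(β=0.8793) via Wigner's sum:
With c≡cos(β/2)=0.904901 and s≡sin(β/2)=0.425623, N=[1·120·2·24]^{1/2}=75.894664
k: max(0,(-1)−(-2))=1 … min(3+(-1),3−(-2))=2
  k=1: (−1)^0·75.8947/(24)·0.9049^5·0.4256^1 = +0.816638
  k=2: (−1)^1·75.8947/(12)·0.9049^3·0.4256^3 = -0.361333
d^3_{-2,-1}(0.8793) = +0.816638 -0.361333 = +0.455305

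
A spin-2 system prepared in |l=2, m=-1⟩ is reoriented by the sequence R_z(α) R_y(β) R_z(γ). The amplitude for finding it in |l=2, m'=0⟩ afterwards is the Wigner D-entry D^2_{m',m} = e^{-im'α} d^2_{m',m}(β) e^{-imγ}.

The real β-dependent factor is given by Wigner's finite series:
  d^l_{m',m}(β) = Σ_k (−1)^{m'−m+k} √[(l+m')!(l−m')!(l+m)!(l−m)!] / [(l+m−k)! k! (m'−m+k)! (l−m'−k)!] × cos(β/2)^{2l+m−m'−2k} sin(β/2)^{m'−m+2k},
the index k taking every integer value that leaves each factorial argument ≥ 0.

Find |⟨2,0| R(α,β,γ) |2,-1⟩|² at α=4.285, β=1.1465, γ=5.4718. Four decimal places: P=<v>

P=0.2111

D^2_{0,-1}(4.285,1.1465,5.4718) = e^{-i·0·4.285}·d^2_{0,-1}(1.1465)·e^{-i·-1·5.4718}. Compute d first:
Half-angle: c=0.840143, s=0.542365. N=√(2·2·1·6)=4.898979
k∈{0,1} keeps every argument non-negative
  k=0: (−1)^1·4.8990/(2)·0.8401^3·0.5424^1 = -0.787820
  k=1: (−1)^2·4.8990/(2)·0.8401^1·0.5424^3 = +0.328325
d^2_{0,-1}(1.1465) = -0.787820 +0.328325 = -0.459494
|D^2_{0,-1}|² = |d^2_{0,-1}(β)|² = (-0.459494)² = 0.211135 (the z-rotation phases have unit modulus)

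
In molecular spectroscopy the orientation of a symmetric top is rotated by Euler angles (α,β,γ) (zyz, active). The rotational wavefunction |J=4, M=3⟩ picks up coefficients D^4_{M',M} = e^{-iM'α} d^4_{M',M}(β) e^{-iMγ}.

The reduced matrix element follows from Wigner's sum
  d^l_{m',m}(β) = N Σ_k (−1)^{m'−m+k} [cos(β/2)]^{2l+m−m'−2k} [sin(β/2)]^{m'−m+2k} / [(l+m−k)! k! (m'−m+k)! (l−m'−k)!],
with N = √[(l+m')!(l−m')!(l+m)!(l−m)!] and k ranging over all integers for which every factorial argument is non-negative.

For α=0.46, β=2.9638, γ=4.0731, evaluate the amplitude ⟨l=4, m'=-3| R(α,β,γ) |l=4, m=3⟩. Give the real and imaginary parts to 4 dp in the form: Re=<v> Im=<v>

Re=0.1424 Im=-0.9038

D^4_{-3,3}(0.46,2.9638,4.0731) = e^{-i·-3·0.46}·d^4_{-3,3}(2.9638)·e^{-i·3·4.0731}. Compute d first:
c=cos(2.9638/2)=0.088779, s=sin(2.9638/2)=0.996051; N=√[1·5040·5040·1]=5040.000000
k: max(0,(3)−(-3))=6 … min(4+(3),4−(-3))=7
  k=6: (−1)^0·5040.0000/(720)·0.0888^2·0.9961^6 = +0.053878
  k=7: (−1)^1·5040.0000/(5040)·0.0888^0·0.9961^8 = -0.968844
d^4_{-3,3}(2.9638) = +0.053878 -0.968844 = -0.914966
Attach z-rotation phases: D = e^{-i(-3)(0.46)}·(-0.914966)·e^{-i(3)(4.0731)} = +0.142404-0.903816i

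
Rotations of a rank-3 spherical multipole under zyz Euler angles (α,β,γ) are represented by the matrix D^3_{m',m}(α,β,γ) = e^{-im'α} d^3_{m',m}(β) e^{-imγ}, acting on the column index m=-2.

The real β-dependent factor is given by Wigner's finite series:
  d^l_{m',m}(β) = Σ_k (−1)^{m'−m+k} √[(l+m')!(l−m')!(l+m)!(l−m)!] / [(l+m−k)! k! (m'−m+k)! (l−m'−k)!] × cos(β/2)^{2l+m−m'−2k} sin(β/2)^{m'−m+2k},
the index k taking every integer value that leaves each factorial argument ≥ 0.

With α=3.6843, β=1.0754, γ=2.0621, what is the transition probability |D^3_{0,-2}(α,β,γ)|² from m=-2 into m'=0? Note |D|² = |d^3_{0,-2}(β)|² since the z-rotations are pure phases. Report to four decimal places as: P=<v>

First d^3_{0,-2}(β=1.0754), then the phase factors e^{-i(0)α} and e^{-i(-2)γ}:
c=cos(1.0754/2)=0.858889, s=sin(1.0754/2)=0.512162; N=√[6·6·1·120]=65.726707
The bounds max(0,m−m')=0 and min(l+m,l−m')=1 give 2 terms
  k=0: (−1)^2·65.7267/(12)·0.8589^4·0.5122^2 = +0.781850
  k=1: (−1)^3·65.7267/(12)·0.8589^2·0.5122^4 = -0.278012
d^3_{0,-2}(1.0754) = +0.781850 -0.278012 = +0.503837
|D^3_{0,-2}|² = |d^3_{0,-2}(β)|² = (+0.503837)² = 0.253852 (the z-rotation phases have unit modulus)

P=0.2539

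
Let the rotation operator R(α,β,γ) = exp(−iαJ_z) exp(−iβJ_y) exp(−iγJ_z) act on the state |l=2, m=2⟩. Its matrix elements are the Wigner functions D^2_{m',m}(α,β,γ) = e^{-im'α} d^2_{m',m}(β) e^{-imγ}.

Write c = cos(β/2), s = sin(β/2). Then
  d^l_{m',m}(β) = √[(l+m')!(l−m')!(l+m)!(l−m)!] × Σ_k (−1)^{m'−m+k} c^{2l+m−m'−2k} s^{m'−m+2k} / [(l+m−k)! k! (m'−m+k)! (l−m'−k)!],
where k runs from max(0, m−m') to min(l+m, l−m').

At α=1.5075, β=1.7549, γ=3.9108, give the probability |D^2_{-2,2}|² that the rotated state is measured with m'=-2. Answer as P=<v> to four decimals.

P=0.1224

D^2_{-2,2}(1.5075,1.7549,3.9108) = e^{-i·-2·1.5075}·d^2_{-2,2}(1.7549)·e^{-i·2·3.9108}. Compute d first:
With c≡cos(β/2)=0.639114 and s≡sin(β/2)=0.769112, N=[1·24·24·1]^{1/2}=24.000000
Admissible k: 4..4 (factorial args all ≥0)
  k=4: (−1)^0·24.0000/(24)·0.6391^0·0.7691^4 = +0.349911
d^2_{-2,2}(1.7549) = +0.349911
|D^2_{-2,2}|² = |d^2_{-2,2}(β)|² = (+0.349911)² = 0.122438 (the z-rotation phases have unit modulus)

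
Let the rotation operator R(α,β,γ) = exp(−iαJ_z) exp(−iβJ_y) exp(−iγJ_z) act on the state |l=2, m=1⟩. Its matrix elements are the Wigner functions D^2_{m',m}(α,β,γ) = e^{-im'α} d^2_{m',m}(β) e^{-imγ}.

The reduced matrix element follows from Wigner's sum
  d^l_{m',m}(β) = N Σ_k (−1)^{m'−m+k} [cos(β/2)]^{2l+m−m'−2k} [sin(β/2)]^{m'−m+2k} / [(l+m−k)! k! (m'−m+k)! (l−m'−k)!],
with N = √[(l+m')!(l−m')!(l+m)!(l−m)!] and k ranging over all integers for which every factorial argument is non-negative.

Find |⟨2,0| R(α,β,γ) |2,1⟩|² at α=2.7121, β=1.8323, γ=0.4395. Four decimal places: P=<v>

P=0.0936

D^2_{0,1}(2.7121,1.8323,0.4395) = e^{-i·0·2.7121}·d^2_{0,1}(1.8323)·e^{-i·1·0.4395}. Compute d first:
Half-angle: c=0.608879, s=0.793263. N=√(2·2·6·1)=4.898979
Admissible k: 1..2 (factorial args all ≥0)
  k=1: (−1)^0·4.8990/(2)·0.6089^3·0.7933^1 = +0.438617
  k=2: (−1)^1·4.8990/(2)·0.6089^1·0.7933^3 = -0.744489
d^2_{0,1}(1.8323) = +0.438617 -0.744489 = -0.305873
|D^2_{0,1}|² = |d^2_{0,1}(β)|² = (-0.305873)² = 0.093558 (the z-rotation phases have unit modulus)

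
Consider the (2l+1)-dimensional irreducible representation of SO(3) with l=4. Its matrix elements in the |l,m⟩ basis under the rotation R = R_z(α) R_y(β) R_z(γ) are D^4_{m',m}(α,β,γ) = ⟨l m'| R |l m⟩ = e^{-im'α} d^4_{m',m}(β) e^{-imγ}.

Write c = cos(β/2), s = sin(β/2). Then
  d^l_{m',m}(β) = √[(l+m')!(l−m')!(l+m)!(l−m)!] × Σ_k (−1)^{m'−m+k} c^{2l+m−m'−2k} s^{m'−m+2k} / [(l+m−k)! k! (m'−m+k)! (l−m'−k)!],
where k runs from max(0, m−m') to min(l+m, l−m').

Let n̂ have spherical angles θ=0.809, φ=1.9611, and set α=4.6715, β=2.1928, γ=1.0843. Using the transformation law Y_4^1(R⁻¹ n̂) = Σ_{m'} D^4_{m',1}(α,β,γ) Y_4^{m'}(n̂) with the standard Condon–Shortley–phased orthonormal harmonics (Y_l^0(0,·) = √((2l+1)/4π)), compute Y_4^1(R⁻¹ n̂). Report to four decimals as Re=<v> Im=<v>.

Re=-0.4873 Im=0.0221

Need the full column D^4_{m',1} for m'=−4..4 at α=4.6715, β=2.1928, γ=1.0843.
cos(β/2)=0.456802, sin(β/2)=0.889569
d^4_{-4,1}: single k=5 term ⇒ +0.397351;  D = +0.126102-0.376810i
d^4_{-3,1}: k∈[4..5] ⇒ +0.360701 -0.820733 = -0.460033;  D = -0.429919-0.163705i
d^4_{-2,1}: k∈[3..5] ⇒ +0.198012 -1.126383 +0.854319 = -0.074053;  D = +0.029159-0.068070i
d^4_{-1,1}: k∈[2..5] ⇒ +0.071899 -0.817992 +1.551040 -0.392135 = +0.412812;  D = -0.372501-0.177925i
d^4_{0,1}: k∈[1..4] ⇒ +0.016512 -0.375701 +1.424775 -0.900531 = +0.165054;  D = +0.077168-0.145904i
d^4_{1,1}: k∈[0..3] ⇒ +0.001896 -0.107849 +0.817992 -1.034027 = -0.321987;  D = -0.278238-0.162048i
d^4_{2,1}: k∈[0..2] ⇒ -0.015664 +0.297018 -0.750922 = -0.469569;  D = +0.252712-0.395767i
d^4_{3,1}: k∈[0..1] ⇒ +0.057068 -0.360701 = -0.303633;  D = +0.249017+0.173733i
d^4_{4,1}: single k=0 term ⇒ -0.104778;  D = -0.063415+0.083409i
Y_4^{m'}(θ=0.809,φ=1.9611) and Σ D·Y over m':
  (+0.1261-0.3768i)·(+0.0012-0.1213i)  (-0.4299-0.1637i)·(+0.3015+0.1274i)  (+0.0292-0.0681i)·(-0.2906+0.2878i)  (-0.3725-0.1779i)·(-0.0301-0.0732i)  (+0.0772-0.1459i)·(-0.3542+0.0000i)  (-0.2782-0.1620i)·(+0.0301-0.0732i)  (+0.2527-0.3958i)·(-0.2906-0.2878i)  (+0.2490+0.1737i)·(-0.3015+0.1274i)  (-0.0634+0.0834i)·(+0.0012+0.1213i)
Y_4^1(R⁻¹ n̂) = -0.487312+0.022089i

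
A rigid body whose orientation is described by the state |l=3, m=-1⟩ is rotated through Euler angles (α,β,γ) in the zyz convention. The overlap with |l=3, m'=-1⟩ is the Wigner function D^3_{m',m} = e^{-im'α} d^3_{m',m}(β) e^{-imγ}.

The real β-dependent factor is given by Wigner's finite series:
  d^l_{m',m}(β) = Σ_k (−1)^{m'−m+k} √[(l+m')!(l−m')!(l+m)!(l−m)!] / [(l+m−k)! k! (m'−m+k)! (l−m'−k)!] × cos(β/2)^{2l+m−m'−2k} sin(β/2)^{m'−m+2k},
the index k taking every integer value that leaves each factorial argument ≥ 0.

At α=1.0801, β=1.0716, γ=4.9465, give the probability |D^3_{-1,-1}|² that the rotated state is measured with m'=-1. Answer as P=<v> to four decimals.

First d^3_{-1,-1}(β=1.0716), then the phase factors e^{-i(-1)α} and e^{-i(-1)γ}:
With c≡cos(β/2)=0.859860 and s≡sin(β/2)=0.510529, N=[2·24·2·24]^{1/2}=48.000000
k∈{0,1,2} keeps every argument non-negative
  k=0: (−1)^0·48.0000/(48)·0.8599^6·0.5105^0 = +0.404174
  k=1: (−1)^1·48.0000/(6)·0.8599^4·0.5105^2 = -1.139837
  k=2: (−1)^2·48.0000/(8)·0.8599^2·0.5105^4 = +0.301362
d^3_{-1,-1}(1.0716) = +0.404174 -1.139837 +0.301362 = -0.434301
|D^3_{-1,-1}|² = |d^3_{-1,-1}(β)|² = (-0.434301)² = 0.188618 (the z-rotation phases have unit modulus)

P=0.1886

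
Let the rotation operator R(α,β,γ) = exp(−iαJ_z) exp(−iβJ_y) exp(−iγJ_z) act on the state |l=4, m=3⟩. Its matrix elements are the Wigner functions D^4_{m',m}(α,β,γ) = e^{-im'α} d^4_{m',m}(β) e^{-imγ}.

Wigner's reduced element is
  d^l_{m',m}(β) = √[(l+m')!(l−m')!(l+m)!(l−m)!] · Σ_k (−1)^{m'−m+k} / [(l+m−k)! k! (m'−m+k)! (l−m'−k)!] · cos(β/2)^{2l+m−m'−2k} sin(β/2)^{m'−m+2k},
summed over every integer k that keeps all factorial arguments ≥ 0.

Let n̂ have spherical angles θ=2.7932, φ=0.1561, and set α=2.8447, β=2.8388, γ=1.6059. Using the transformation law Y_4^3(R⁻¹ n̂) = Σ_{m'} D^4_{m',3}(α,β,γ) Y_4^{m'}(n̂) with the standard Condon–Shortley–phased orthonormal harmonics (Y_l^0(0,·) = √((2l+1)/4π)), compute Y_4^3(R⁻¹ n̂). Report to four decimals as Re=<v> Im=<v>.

Need the full column D^4_{m',3} for m'=−4..4 at α=2.8447, β=2.8388, γ=1.6059.
cos(β/2)=0.150819, sin(β/2)=0.988561
d^4_{-4,3}: single k=7 term ⇒ +0.393573;  D = +0.378472+0.107977i
d^4_{-3,3}: k∈[6..7] ⇒ +0.148604 -0.912073 = -0.763469;  D = +0.640777+0.415077i
d^4_{-2,3}: k∈[5..6] ⇒ +0.036355 -0.520649 = -0.484293;  D = -0.311655-0.370690i
d^4_{-1,3}: k∈[4..5] ⇒ +0.006537 -0.168501 = -0.161964;  D = +0.063400+0.149040i
d^4_{0,3}: k∈[3..4] ⇒ +0.000892 -0.038322 = -0.037430;  D = -0.003935-0.037223i
d^4_{1,3}: k∈[2..3] ⇒ +0.000091 -0.006537 = -0.006445;  D = -0.001227+0.006327i
d^4_{2,3}: k∈[1..2] ⇒ +0.000007 -0.000846 = -0.000840;  D = +0.000394-0.000741i
d^4_{3,3}: k∈[0..1] ⇒ +0.000000 -0.000081 = -0.000080;  D = -0.000057+0.000057i
d^4_{4,3}: single k=0 term ⇒ -0.000005;  D = +0.000004-0.000002i
Y_4^{m'}(θ=2.7932,φ=0.1561) and Σ D·Y over m':
  (+0.3785+0.1080i)·(+0.0049-0.0035i)  (+0.6408+0.4151i)·(-0.0418+0.0211i)  (-0.3117-0.3707i)·(+0.1923-0.0621i)  (+0.0634+0.1490i)·(-0.4775+0.0751i)  (-0.0039-0.0372i)·(+0.4034+0.0000i)  (-0.0012+0.0063i)·(+0.4775+0.0751i)  (+0.0004-0.0007i)·(+0.1923+0.0621i)  (-0.0001+0.0001i)·(+0.0418+0.0211i)  (+0.0000-0.0000i)·(+0.0049+0.0035i)
Y_4^3(R⁻¹ n̂) = -0.160271-0.135161i

Re=-0.1603 Im=-0.1352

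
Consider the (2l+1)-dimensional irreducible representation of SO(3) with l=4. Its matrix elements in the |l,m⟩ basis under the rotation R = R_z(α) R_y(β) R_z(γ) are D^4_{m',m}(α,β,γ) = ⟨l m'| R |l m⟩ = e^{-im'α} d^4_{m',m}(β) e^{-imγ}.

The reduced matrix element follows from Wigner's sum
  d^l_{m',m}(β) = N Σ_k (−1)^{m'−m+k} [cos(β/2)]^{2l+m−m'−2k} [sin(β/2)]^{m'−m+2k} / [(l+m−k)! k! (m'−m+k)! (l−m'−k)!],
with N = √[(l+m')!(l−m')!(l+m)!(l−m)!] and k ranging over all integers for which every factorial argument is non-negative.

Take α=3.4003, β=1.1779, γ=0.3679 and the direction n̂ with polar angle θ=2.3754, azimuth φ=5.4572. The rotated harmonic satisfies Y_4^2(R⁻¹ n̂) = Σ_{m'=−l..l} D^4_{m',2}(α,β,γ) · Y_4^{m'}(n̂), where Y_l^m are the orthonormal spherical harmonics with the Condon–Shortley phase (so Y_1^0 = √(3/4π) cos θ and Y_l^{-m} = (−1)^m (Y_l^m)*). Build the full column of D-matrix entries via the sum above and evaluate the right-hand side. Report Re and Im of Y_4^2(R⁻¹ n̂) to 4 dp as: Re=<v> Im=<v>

Re=0.1692 Im=0.2410

Need the full column D^4_{m',2} for m'=−4..4 at α=3.4003, β=1.1779, γ=0.3679.
cos(β/2)=0.831524, sin(β/2)=0.555488
d^4_{-4,2}: single k=6 term ⇒ +0.107493;  D = +0.102722+0.031667i
d^4_{-3,2}: k∈[5..6] ⇒ +0.341338 -0.050777 = +0.290561;  D = -0.290325-0.011713i
d^4_{-2,2}: k∈[4..6] ⇒ +0.682796 -0.243770 +0.009066 = +0.448091;  D = +0.437448-0.097081i
d^4_{-1,2}: k∈[3..5] ⇒ +0.963639 -0.645068 +0.057575 = +0.376147;  D = -0.334144+0.172726i
d^4_{0,2}: k∈[2..4] ⇒ +0.967656 -1.151568 +0.192717 = +0.008806;  D = +0.006527-0.005910i
d^4_{1,2}: k∈[1..3] ⇒ +0.647793 -1.445459 +0.430045 = -0.367621;  D = +0.200323-0.308247i
d^4_{2,2}: k∈[0..2] ⇒ +0.228560 -1.223999 +0.682796 = -0.312643;  D = -0.097629+0.297009i
d^4_{3,2}: k∈[0..1] ⇒ -0.571300 +0.764865 = +0.193566;  D = -0.011389+0.193230i
d^4_{4,2}: single k=0 term ⇒ +0.539733;  D = -0.107140-0.528992i
Y_4^{m'}(θ=2.3754,φ=5.4572) and Σ D·Y over m':
  (+0.1027+0.0317i)·(-0.1010-0.0165i)  (-0.2903-0.0117i)·(+0.2369-0.1852i)  (+0.4374-0.0971i)·(-0.0344+0.4223i)  (-0.3341+0.1727i)·(-0.1016-0.1102i)  (+0.0065-0.0059i)·(-0.3323+0.0000i)  (+0.2003-0.3082i)·(+0.1016-0.1102i)  (-0.0976+0.2970i)·(-0.0344-0.4223i)  (-0.0114+0.1932i)·(-0.2369-0.1852i)  (-0.1071-0.5290i)·(-0.1010+0.0165i)
Y_4^2(R⁻¹ n̂) = +0.169238+0.241009i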